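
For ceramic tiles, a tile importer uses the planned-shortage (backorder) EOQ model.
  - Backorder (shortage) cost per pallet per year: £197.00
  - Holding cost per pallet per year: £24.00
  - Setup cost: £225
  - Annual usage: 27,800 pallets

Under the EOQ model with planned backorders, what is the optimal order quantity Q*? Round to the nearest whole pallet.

Q* = √(2DS/H) · √((H + b)/b)
   = √(2 × 27,800 × 225 / 24) · √((24 + 197) / 197)
   = 721.976 × 1.0592 ≈ 764.69

765 pallets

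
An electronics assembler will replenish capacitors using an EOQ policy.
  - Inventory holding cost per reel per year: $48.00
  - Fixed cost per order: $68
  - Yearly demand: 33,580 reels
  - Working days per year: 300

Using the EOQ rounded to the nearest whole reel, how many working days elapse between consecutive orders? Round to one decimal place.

2.8 days

2DS/H = 2·33,580·68/48 = 95,143.33
EOQ = √95,143.33 ≈ 308.45 → Q = 308 reels
Days between orders = 300 / (D/Q) = 300 / 109.026 ≈ 2.752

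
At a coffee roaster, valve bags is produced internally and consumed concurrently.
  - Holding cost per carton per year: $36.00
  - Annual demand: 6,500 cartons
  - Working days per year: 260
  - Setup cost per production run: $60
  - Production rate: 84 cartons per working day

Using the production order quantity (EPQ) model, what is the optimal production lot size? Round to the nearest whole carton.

176 cartons

Daily demand d = 6,500/260 = 25.000; p = 84; 1 − d/p = 0.70238
EPQ = √(2DS / (H(1 − d/p)))
    = √(2 × 6,500 × 60 / (36 × 0.70238)) ≈ 175.63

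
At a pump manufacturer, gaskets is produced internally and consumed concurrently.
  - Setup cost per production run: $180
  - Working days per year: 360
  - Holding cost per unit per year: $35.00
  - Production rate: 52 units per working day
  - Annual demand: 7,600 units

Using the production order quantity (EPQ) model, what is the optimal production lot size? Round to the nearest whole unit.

Daily demand d = 7,600/360 = 21.111; p = 52; 1 − d/p = 0.59402
EPQ = √(2DS / (H(1 − d/p)))
    = √(2 × 7,600 × 180 / (35 × 0.59402)) ≈ 362.76

363 units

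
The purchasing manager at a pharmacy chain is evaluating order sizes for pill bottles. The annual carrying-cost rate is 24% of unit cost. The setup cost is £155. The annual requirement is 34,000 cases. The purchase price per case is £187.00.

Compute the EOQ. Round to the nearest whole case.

Carrying cost H = £187 × 24% = £44.8800/case/yr
2DS/H = 2·34,000·155/44.88 = 234,848.48
EOQ = √234,848.48 ≈ 484.61

485 cases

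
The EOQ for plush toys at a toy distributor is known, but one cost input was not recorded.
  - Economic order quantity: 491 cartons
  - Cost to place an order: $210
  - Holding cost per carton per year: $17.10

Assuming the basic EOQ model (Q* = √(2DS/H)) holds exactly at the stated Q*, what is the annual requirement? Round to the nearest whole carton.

From Q* = √(2DS/H) ⇒ Q*² = 2DS/H.
D = Q²H / (2S) = 491² × 17.1 / (2 × 210) = 9,815.44

9,815 cartons per year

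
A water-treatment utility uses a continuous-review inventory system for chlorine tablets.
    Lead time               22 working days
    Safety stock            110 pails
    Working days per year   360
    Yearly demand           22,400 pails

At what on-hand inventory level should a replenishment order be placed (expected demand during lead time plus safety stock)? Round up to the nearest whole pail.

1,479 pails

Daily demand d = 22,400 / 360 = 62.222 pails/day
Demand during lead time = 62.222 × 22 = 1,368.89
Reorder point = 1,368.89 + 110 = 1,478.89 → round up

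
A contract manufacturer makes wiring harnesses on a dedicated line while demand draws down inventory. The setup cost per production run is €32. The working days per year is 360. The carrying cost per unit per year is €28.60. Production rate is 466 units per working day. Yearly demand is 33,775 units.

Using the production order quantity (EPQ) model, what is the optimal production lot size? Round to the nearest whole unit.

d = 33,775/360 = 93.8194 units/day;  effective holding cost H(1 − d/p) = 28.6·(1 − 93.8194/466) = 22.84198
Q* = √(2DS / H_eff) = √(2·33,775·32 / 22.84198) ≈ 307.62

308 units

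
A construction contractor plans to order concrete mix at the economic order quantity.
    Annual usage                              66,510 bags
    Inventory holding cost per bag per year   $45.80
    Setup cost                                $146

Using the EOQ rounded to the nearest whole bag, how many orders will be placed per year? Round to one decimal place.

102.2 orders per year

Optimal lot size Q* = (2 × 66,510 × $146 / $45.8)^½ ≈ 651.18 → Q = 651
Orders per year = D/Q = 66,510 / 651 = 102.166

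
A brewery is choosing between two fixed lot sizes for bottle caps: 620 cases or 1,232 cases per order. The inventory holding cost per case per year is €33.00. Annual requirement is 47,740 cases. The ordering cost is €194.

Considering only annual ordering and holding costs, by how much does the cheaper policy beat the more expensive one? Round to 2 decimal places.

For each Q, cost = (D/Q)·S + (Q/2)·H.
TC(620) = (47,740/620)×194 + (620/2)×33 = €25,168.00
TC(1,232) = (47,740/1,232)×194 + (1,232/2)×33 = €27,845.50
Lots of 620 are cheaper by €2,677.50.

€2,677.50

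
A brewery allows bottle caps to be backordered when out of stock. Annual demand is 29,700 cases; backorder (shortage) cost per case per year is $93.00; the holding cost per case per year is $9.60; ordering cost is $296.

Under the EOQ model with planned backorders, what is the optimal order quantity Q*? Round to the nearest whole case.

1,421 cases

Basic EOQ = √(2·29,700·296/9.6) = 1,353.329
Backorder adjustment √((H+b)/b) = √((9.6+93)/93) = 1.0503
Q* = 1,353.329 × 1.0503 ≈ 1,421.46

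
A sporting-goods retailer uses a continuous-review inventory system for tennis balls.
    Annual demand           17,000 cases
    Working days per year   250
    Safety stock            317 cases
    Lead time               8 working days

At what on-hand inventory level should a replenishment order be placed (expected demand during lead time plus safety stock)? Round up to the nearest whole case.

861 cases

Daily demand d = 17,000 / 250 = 68.000 cases/day
Demand during lead time = 68.000 × 8 = 544.00
Reorder point = 544.00 + 317 = 861.00 → round up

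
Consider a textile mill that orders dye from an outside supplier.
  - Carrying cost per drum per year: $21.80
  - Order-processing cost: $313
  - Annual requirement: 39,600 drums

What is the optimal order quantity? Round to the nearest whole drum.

1,066 drums

EOQ = √(2DS/H) = √(2 × 39,600 × 313 / 21.8)
    = √(1,137,137.61) ≈ 1,066.37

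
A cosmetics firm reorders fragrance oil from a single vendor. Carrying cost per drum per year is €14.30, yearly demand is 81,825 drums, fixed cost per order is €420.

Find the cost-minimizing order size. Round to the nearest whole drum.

2,192 drums

Optimal lot size Q* = (2 × 81,825 × €420 / €14.3)^½ ≈ 2,192.37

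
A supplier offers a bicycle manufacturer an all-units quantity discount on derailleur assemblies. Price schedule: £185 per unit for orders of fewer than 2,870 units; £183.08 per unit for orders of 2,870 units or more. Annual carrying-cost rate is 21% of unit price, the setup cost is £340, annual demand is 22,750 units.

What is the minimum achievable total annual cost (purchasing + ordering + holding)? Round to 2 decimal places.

H₁ = 21%×£185 = £38.8500;  H₂ = 21%×£183.08 = £38.4468
EOQ₁ = √(2×22,750×340/38.8500) = 631.03  (< 2,870, feasible at tier 1)
EOQ₂ = √(2×22,750×340/38.4468) = 634.33  (< 2,870 → use Q = 2,870 at tier-2 price)
TC(tier 1 (EOQ₁), Q≈631.0) = £4,233,265.50
TC(tier 2, Q≈2,870.0) = £4,222,936.28
Minimum at tier 2: £4,222,936.28

£4,222,936.28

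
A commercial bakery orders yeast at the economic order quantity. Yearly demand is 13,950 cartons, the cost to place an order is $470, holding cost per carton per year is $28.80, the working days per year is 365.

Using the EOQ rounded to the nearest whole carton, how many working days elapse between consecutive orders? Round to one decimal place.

EOQ = √(2DS/H) = √(2 × 13,950 × 470 / 28.8)
    = √(455,312.50) ≈ 674.77 → Q = 675 cartons
Cycle time = (working days × Q)/D = (365 × 675) / 13,950 = 17.661 days

17.7 days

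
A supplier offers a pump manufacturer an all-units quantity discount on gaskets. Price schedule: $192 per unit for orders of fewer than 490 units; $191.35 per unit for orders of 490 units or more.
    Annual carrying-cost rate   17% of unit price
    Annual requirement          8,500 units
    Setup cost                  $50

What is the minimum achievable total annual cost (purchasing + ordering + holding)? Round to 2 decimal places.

$1,635,312.07

H₁ = 17%×$192 = $32.6400;  H₂ = 17%×$191.35 = $32.5295
EOQ₁ = √(2×8,500×50/32.6400) = 161.37  (< 490, feasible at tier 1)
EOQ₂ = √(2×8,500×50/32.5295) = 161.65  (< 490 → use Q = 490 at tier-2 price)
TC(tier 1 (EOQ₁), Q≈161.4) = $1,637,267.26
TC(tier 2, Q≈490.0) = $1,635,312.07
Minimum at tier 2: $1,635,312.07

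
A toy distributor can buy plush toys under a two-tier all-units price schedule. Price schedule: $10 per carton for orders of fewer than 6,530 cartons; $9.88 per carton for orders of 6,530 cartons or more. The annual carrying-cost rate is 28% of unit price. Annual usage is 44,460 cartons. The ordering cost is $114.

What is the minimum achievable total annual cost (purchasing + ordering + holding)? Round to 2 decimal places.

H₁ = 28%×$10 = $2.8000;  H₂ = 28%×$9.88 = $2.7664
EOQ₁ = √(2×44,460×114/2.8000) = 1,902.71  (< 6,530, feasible at tier 1)
EOQ₂ = √(2×44,460×114/2.7664) = 1,914.23  (< 6,530 → use Q = 6,530 at tier-2 price)
TC(tier 1 (EOQ₁), Q≈1,902.7) = $449,927.59
TC(tier 2, Q≈6,530.0) = $449,073.27
Minimum at tier 2: $449,073.27

$449,073.27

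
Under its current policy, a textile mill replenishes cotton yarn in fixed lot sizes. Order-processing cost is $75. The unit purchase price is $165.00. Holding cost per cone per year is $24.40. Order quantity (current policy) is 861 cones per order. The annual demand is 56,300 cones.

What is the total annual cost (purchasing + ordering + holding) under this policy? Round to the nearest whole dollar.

Annual ordering cost = (D/Q)·S = (56,300/861) × 75 = $4,904.18
Annual holding cost  = (Q/2)·H = (861/2) × 24.4 = $10,504.20
Purchase cost = D·C = 56,300 × 165 = $9,289,500.00
Total = $4,904.18 + $10,504.20 + $9,289,500.00 = $9,304,908.38

$9,304,908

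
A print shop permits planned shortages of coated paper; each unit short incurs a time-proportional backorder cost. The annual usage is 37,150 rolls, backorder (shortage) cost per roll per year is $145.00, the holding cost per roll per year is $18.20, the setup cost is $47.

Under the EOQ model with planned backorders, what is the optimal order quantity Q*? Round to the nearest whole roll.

465 rolls

Q* = √(2DS/H) · √((H + b)/b)
   = √(2 × 37,150 × 47 / 18.2) · √((18.2 + 145) / 145)
   = 438.034 × 1.0609 ≈ 464.71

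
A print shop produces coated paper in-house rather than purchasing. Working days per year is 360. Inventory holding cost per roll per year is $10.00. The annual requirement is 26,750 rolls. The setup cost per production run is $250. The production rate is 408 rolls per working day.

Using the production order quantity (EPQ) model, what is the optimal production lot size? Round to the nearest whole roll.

1,279 rolls

d = 26,750/360 = 74.3056 rolls/day;  effective holding cost H(1 − d/p) = 10·(1 − 74.3056/408) = 8.17879
Q* = √(2DS / H_eff) = √(2·26,750·250 / 8.17879) ≈ 1,278.80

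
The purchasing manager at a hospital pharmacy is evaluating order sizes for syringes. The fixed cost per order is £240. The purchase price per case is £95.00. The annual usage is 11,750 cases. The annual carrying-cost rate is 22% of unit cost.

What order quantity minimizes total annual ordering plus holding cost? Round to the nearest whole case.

Carrying cost H = £95 × 22% = £20.9000/case/yr
Optimal lot size Q* = (2 × 11,750 × £240 / £20.9)^½ ≈ 519.48

519 cases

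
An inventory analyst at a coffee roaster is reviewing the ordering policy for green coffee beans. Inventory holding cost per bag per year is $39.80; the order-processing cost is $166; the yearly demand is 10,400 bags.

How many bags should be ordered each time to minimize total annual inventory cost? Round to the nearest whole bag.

295 bags

EOQ = √(2DS/H) = √(2 × 10,400 × 166 / 39.8)
    = √(86,753.77) ≈ 294.54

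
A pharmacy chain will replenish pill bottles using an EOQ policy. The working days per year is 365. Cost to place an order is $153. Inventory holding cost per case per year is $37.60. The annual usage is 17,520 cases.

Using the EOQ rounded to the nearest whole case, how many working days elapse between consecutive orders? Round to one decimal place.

7.9 days

Q* = √(2·D·S / H) = √(2·17,520·153 / 37.6) = √142,583.0 ≈ 377.60 → Q = 378 cases
T = Q/D × 365 days = 378/17,520 × 365 = 7.875 days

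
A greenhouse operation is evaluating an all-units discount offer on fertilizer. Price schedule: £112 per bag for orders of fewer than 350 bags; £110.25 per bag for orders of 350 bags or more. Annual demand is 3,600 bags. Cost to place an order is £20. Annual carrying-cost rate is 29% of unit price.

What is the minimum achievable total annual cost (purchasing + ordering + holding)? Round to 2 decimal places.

H₁ = 29%×£112 = £32.4800;  H₂ = 29%×£110.25 = £31.9725
EOQ₁ = √(2×3,600×20/32.4800) = 66.58  (< 350, feasible at tier 1)
EOQ₂ = √(2×3,600×20/31.9725) = 67.11  (< 350 → use Q = 350 at tier-2 price)
TC(tier 1 (EOQ₁), Q≈66.6) = £405,362.67
TC(tier 2, Q≈350.0) = £402,700.90
Minimum at tier 2: £402,700.90

£402,700.90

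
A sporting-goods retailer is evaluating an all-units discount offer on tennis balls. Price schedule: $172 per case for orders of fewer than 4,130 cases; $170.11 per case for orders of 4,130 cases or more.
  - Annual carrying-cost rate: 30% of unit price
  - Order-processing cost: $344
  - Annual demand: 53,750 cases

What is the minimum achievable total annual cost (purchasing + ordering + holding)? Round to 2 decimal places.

$9,253,272.64

H₁ = 30%×$172 = $51.6000;  H₂ = 30%×$170.11 = $51.0330
EOQ₁ = √(2×53,750×344/51.6000) = 846.56  (< 4,130, feasible at tier 1)
EOQ₂ = √(2×53,750×344/51.0330) = 851.25  (< 4,130 → use Q = 4,130 at tier-2 price)
TC(tier 1 (EOQ₁), Q≈846.6) = $9,288,682.58
TC(tier 2, Q≈4,130.0) = $9,253,272.64
Minimum at tier 2: $9,253,272.64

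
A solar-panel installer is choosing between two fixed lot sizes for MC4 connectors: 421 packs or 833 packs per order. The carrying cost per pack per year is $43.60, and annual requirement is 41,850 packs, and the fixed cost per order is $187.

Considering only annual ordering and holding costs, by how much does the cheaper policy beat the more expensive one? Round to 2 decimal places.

$212.46

For each Q, cost = (D/Q)·S + (Q/2)·H.
TC(421) = (41,850/421)×187 + (421/2)×43.6 = $27,766.75
TC(833) = (41,850/833)×187 + (833/2)×43.6 = $27,554.30
|ΔTC| = |$27,766.75 − $27,554.30| = $212.46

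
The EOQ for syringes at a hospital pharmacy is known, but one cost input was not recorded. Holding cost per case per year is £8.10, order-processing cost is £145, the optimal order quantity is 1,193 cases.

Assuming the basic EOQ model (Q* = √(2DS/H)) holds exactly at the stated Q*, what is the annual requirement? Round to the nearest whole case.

Since Q* = (2DS/H)^½, squaring gives Q*²·H = 2DS.
D = Q²H / (2S) = 1,193² × 8.1 / (2 × 145) = 39,752.82

39,753 cases per year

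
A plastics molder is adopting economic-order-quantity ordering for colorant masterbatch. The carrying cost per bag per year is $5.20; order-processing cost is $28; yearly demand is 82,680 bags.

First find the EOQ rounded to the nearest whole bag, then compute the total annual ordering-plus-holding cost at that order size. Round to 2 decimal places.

$4,906.77

Optimal lot size Q* = (2 × 82,680 × $28 / $5.2)^½ ≈ 943.61 → Q = 944 bags
Ordering: D/Q × S = 82,680/944 × $28 = $2,452.37
Holding:  Q/2 × H = 944/2 × $5.2 = $2,454.40
Total = $2,452.37 + $2,454.40 = $4,906.77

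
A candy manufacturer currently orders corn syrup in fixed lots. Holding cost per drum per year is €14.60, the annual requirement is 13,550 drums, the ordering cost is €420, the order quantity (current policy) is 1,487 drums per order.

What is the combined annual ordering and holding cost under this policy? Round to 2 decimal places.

Ordering: D/Q × S = 13,550/1,487 × €420 = €3,827.17
Holding:  Q/2 × H = 1,487/2 × €14.6 = €10,855.10
Total = €3,827.17 + €10,855.10 = €14,682.27

€14,682.27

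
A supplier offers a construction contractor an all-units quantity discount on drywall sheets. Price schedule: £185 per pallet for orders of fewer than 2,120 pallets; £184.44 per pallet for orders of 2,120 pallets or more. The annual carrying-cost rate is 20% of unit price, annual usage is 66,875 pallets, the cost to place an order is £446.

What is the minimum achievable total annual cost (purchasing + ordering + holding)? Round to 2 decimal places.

£12,387,595.27

H₁ = 20%×£185 = £37.0000;  H₂ = 20%×£184.44 = £36.8880
EOQ₁ = √(2×66,875×446/37.0000) = 1,269.74  (< 2,120, feasible at tier 1)
EOQ₂ = √(2×66,875×446/36.8880) = 1,271.66  (< 2,120 → use Q = 2,120 at tier-2 price)
TC(tier 1 (EOQ₁), Q≈1,269.7) = £12,418,855.24
TC(tier 2, Q≈2,120.0) = £12,387,595.27
Minimum at tier 2: £12,387,595.27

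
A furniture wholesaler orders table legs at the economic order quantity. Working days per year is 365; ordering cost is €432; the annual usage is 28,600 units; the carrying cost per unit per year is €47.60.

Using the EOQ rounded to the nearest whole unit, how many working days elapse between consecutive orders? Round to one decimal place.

EOQ = √(2DS/H) = √(2 × 28,600 × 432 / 47.6)
    = √(519,126.05) ≈ 720.50 → Q = 721 units
T = Q/D × 365 days = 721/28,600 × 365 = 9.202 days

9.2 days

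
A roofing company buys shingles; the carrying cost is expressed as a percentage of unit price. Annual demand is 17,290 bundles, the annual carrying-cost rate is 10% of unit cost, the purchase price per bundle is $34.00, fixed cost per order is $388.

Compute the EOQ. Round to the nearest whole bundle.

H = i·C = 0.1 × $34 = $3.4000 per bundle-year
Optimal lot size Q* = (2 × 17,290 × $388 / $3.4)^½ ≈ 1,986.50

1,987 bundles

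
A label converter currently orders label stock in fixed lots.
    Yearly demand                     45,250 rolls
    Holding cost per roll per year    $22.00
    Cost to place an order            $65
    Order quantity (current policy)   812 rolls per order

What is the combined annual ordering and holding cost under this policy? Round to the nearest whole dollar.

Annual ordering cost = (D/Q)·S = (45,250/812) × 65 = $3,622.23
Annual holding cost  = (Q/2)·H = (812/2) × 22 = $8,932.00
Total = $3,622.23 + $8,932.00 = $12,554.23

$12,554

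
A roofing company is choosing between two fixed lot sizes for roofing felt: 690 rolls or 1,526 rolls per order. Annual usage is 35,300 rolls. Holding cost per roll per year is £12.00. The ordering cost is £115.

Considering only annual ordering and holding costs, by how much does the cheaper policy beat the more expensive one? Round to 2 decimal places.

Annual cost at Q: ordering D·S/Q plus holding Q·H/2.
TC(690) = (35,300/690)×115 + (690/2)×12 = £10,023.33
TC(1,526) = (35,300/1,526)×115 + (1,526/2)×12 = £11,816.22
Lots of 690 are cheaper by £1,792.89.

£1,792.89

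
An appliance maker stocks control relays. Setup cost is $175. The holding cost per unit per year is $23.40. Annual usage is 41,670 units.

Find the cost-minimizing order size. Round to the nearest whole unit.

789 units

Optimal lot size Q* = (2 × 41,670 × $175 / $23.4)^½ ≈ 789.47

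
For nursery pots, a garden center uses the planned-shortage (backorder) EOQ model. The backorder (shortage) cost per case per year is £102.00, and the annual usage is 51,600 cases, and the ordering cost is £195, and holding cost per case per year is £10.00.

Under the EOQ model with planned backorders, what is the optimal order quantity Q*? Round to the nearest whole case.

Q* = √(2DS/H) · √((H + b)/b)
   = √(2 × 51,600 × 195 / 10) · √((10 + 102) / 102)
   = 1,418.591 × 1.0479 ≈ 1,486.50

1,487 cases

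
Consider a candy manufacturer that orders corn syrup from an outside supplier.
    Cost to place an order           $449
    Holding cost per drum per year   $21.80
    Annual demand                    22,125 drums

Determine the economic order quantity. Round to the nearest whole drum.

955 drums

EOQ = √(2DS/H) = √(2 × 22,125 × 449 / 21.8)
    = √(911,387.61) ≈ 954.67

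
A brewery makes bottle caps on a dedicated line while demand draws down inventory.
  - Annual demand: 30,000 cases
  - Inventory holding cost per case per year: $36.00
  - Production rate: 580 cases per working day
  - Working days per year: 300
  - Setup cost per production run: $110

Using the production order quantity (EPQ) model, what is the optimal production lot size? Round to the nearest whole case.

471 cases

d = 30,000/300 = 100.0000 cases/day;  effective holding cost H(1 − d/p) = 36·(1 − 100.0000/580) = 29.79310
Q* = √(2DS / H_eff) = √(2·30,000·110 / 29.79310) ≈ 470.67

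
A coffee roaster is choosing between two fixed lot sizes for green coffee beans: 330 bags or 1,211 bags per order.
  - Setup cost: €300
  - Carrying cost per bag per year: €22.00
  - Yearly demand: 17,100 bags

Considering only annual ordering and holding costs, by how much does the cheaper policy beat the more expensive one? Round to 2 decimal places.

€1,618.29

For each Q, cost = (D/Q)·S + (Q/2)·H.
TC(330) = (17,100/330)×300 + (330/2)×22 = €19,175.45
TC(1,211) = (17,100/1,211)×300 + (1,211/2)×22 = €17,557.17
Lots of 1,211 are cheaper by €1,618.29.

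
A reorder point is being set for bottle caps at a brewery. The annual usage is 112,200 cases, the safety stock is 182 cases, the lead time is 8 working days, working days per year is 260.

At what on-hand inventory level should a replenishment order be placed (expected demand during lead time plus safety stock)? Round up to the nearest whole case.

Daily demand d = 112,200 / 260 = 431.538 cases/day
Demand during lead time = 431.538 × 8 = 3,452.31
Reorder point = 3,452.31 + 182 = 3,634.31 → round up

3,635 cases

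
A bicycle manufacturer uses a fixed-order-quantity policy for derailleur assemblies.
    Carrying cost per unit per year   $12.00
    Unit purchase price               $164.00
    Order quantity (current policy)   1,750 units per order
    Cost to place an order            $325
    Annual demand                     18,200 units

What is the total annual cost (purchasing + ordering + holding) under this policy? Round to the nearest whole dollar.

Orders/yr = 18,200/1,750 = 10.400; ordering cost = 10.400 × $325 = $3,380.00
Average inventory = 1,750/2 = 875; holding cost = 875 × $12 = $10,500.00
Purchase cost = D·C = 18,200 × 164 = $2,984,800.00
Total = $3,380.00 + $10,500.00 + $2,984,800.00 = $2,998,680.00

$2,998,680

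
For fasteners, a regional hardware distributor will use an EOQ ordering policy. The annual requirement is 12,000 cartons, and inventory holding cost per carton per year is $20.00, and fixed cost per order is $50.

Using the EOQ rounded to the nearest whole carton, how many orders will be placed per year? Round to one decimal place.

Q* = √(2·D·S / H) = √(2·12,000·50 / 20) = √60,000.0 ≈ 244.95 → Q = 245
Orders per year = D/Q = 12,000 / 245 = 48.980

49.0 orders per year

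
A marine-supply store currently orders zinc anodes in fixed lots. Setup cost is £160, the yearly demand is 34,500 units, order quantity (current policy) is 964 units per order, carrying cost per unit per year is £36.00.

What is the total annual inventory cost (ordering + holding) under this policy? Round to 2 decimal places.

£23,078.14

Orders/yr = 34,500/964 = 35.788; ordering cost = 35.788 × £160 = £5,726.14
Average inventory = 964/2 = 482; holding cost = 482 × £36 = £17,352.00
Total = £5,726.14 + £17,352.00 = £23,078.14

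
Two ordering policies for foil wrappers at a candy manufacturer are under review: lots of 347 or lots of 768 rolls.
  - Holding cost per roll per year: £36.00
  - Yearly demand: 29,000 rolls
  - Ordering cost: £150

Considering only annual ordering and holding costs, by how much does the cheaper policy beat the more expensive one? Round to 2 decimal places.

Annual cost at Q: ordering D·S/Q plus holding Q·H/2.
TC(347) = (29,000/347)×150 + (347/2)×36 = £18,782.02
TC(768) = (29,000/768)×150 + (768/2)×36 = £19,488.06
Lots of 347 are cheaper by £706.04.

£706.04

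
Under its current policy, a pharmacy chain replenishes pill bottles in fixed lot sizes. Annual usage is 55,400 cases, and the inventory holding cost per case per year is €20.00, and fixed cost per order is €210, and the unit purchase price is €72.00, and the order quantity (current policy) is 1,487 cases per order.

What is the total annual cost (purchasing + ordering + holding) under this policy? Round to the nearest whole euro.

€4,011,494

Ordering: D/Q × S = 55,400/1,487 × €210 = €7,823.81
Holding:  Q/2 × H = 1,487/2 × €20 = €14,870.00
Purchase cost = D·C = 55,400 × 72 = €3,988,800.00
Total = €7,823.81 + €14,870.00 + €3,988,800.00 = €4,011,493.81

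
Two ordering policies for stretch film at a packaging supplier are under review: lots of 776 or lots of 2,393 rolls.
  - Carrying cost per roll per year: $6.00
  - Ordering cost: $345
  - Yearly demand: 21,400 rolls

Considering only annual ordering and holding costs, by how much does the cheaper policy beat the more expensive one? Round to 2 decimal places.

For each Q, cost = (D/Q)·S + (Q/2)·H.
TC(776) = (21,400/776)×345 + (776/2)×6 = $11,842.18
TC(2,393) = (21,400/2,393)×345 + (2,393/2)×6 = $10,264.25
Cheaper: Q = 2,393.  Difference = $1,577.93

$1,577.93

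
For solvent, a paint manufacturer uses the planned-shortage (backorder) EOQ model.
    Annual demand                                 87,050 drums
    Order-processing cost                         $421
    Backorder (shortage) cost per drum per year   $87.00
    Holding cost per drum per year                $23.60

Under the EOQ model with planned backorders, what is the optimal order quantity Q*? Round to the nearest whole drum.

Q* = √(2DS/H) · √((H + b)/b)
   = √(2 × 87,050 × 421 / 23.6) · √((23.6 + 87) / 87)
   = 1,762.319 × 1.1275 ≈ 1,987.02

1,987 drums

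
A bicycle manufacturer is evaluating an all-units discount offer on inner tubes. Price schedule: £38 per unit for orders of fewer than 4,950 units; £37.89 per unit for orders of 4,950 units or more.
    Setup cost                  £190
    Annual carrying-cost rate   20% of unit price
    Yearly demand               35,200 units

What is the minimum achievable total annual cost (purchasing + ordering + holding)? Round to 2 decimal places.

£1,347,682.54

H₁ = 20%×£38 = £7.6000;  H₂ = 20%×£37.89 = £7.5780
EOQ₁ = √(2×35,200×190/7.6000) = 1,326.65  (< 4,950, feasible at tier 1)
EOQ₂ = √(2×35,200×190/7.5780) = 1,328.57  (< 4,950 → use Q = 4,950 at tier-2 price)
TC(tier 1 (EOQ₁), Q≈1,326.6) = £1,347,682.54
TC(tier 2, Q≈4,950.0) = £1,353,834.66
Minimum at tier 1 (EOQ₁): £1,347,682.54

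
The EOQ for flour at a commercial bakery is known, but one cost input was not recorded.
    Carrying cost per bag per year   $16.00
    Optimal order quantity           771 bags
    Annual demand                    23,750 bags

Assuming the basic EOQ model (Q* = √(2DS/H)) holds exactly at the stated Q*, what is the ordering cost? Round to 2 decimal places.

$200.23

From Q* = √(2DS/H) ⇒ Q*² = 2DS/H.
S = Q²H / (2D) = 771² × 16 / (2 × 23,750) = 200.2328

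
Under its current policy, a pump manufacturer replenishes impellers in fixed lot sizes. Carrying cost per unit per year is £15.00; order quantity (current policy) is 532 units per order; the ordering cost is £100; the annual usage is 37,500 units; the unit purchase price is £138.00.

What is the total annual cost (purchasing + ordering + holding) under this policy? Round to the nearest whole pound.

Ordering: D/Q × S = 37,500/532 × £100 = £7,048.87
Holding:  Q/2 × H = 532/2 × £15 = £3,990.00
Purchase cost = D·C = 37,500 × 138 = £5,175,000.00
Total = £7,048.87 + £3,990.00 + £5,175,000.00 = £5,186,038.87

£5,186,039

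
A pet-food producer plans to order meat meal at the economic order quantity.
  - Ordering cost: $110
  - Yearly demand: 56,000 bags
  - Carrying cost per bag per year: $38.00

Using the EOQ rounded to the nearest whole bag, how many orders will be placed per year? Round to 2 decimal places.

98.42 orders per year

Optimal lot size Q* = (2 × 56,000 × $110 / $38)^½ ≈ 569.39 → Q = 569
Orders per year = D/Q = 56,000 / 569 = 98.418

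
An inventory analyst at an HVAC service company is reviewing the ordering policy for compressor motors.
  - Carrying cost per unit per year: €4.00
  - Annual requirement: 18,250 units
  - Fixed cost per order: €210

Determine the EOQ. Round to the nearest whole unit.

Optimal lot size Q* = (2 × 18,250 × €210 / €4)^½ ≈ 1,384.29

1,384 units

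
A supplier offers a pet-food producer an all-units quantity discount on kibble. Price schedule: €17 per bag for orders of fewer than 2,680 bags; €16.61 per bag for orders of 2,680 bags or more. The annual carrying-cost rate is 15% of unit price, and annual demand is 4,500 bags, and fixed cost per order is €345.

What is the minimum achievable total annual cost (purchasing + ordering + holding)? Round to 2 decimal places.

€78,662.90

H₁ = 15%×€17 = €2.5500;  H₂ = 15%×€16.61 = €2.4915
EOQ₁ = √(2×4,500×345/2.5500) = 1,103.47  (< 2,680, feasible at tier 1)
EOQ₂ = √(2×4,500×345/2.4915) = 1,116.35  (< 2,680 → use Q = 2,680 at tier-2 price)
TC(tier 1 (EOQ₁), Q≈1,103.5) = €79,313.85
TC(tier 2, Q≈2,680.0) = €78,662.90
Minimum at tier 2: €78,662.90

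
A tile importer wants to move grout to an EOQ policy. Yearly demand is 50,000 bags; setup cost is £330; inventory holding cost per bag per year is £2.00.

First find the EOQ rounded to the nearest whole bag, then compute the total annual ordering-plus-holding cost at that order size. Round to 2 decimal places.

£8,124.04

Optimal lot size Q* = (2 × 50,000 × £330 / £2)^½ ≈ 4,062.02 → Q = 4,062 bags
Annual ordering cost = (D/Q)·S = (50,000/4,062) × 330 = £4,062.04
Annual holding cost  = (Q/2)·H = (4,062/2) × 2 = £4,062.00
Total = £4,062.04 + £4,062.00 = £8,124.04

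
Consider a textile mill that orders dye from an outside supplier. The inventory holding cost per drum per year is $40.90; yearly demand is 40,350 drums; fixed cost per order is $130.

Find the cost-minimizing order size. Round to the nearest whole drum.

Optimal lot size Q* = (2 × 40,350 × $130 / $40.9)^½ ≈ 506.46

506 drums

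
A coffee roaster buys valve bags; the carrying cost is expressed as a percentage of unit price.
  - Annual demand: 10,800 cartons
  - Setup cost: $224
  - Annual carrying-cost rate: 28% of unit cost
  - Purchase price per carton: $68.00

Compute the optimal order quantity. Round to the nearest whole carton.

504 cartons

Holding cost per carton per year: H = 28% × $68 = $19.0400
Optimal lot size Q* = (2 × 10,800 × $224 / $19.04)^½ ≈ 504.10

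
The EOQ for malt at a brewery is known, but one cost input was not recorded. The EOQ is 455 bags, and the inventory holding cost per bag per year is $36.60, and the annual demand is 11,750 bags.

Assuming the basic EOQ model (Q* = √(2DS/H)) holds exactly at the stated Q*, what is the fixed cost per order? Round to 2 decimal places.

$322.43

EOQ relation: Q² = 2DS/H, so rearrange for the unknown.
S = Q²H / (2D) = 455² × 36.6 / (2 × 11,750) = 322.4304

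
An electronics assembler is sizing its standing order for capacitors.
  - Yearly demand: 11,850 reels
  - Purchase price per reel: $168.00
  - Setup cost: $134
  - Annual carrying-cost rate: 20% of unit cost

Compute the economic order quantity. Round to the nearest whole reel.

307 reels

Carrying cost H = $168 × 20% = $33.6000/reel/yr
Optimal lot size Q* = (2 × 11,850 × $134 / $33.6)^½ ≈ 307.44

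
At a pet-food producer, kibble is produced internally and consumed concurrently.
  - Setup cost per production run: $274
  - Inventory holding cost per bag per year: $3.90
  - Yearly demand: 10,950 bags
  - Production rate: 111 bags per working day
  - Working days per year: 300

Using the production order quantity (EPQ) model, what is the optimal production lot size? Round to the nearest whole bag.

Daily demand d = 10,950/300 = 36.500; p = 111; 1 − d/p = 0.67117
EPQ = √(2DS / (H(1 − d/p)))
    = √(2 × 10,950 × 274 / (3.9 × 0.67117)) ≈ 1,514.08

1,514 bags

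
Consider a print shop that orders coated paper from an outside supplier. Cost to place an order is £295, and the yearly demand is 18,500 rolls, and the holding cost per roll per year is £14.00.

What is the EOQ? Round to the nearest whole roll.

Q* = √(2·D·S / H) = √(2·18,500·295 / 14) = √779,642.9 ≈ 882.97

883 rolls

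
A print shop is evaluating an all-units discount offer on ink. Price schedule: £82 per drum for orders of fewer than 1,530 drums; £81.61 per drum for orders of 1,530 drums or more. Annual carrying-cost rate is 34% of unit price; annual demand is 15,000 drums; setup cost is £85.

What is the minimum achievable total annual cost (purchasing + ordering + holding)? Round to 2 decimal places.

£1,238,431.73

H₁ = 34%×£82 = £27.8800;  H₂ = 34%×£81.61 = £27.7474
EOQ₁ = √(2×15,000×85/27.8800) = 302.43  (< 1,530, feasible at tier 1)
EOQ₂ = √(2×15,000×85/27.7474) = 303.15  (< 1,530 → use Q = 1,530 at tier-2 price)
TC(tier 1 (EOQ₁), Q≈302.4) = £1,238,431.73
TC(tier 2, Q≈1,530.0) = £1,246,210.09
Minimum at tier 1 (EOQ₁): £1,238,431.73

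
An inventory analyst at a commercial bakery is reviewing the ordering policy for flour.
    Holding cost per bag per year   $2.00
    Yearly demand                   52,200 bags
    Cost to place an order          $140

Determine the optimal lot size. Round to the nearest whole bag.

Q* = √(2·D·S / H) = √(2·52,200·140 / 2) = √7,308,000.0 ≈ 2,703.33

2,703 bags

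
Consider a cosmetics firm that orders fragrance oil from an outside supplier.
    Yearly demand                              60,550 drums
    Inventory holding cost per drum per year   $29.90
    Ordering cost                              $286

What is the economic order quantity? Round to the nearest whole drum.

1,076 drums

2DS/H = 2·60,550·286/29.9 = 1,158,347.83
EOQ = √1,158,347.83 ≈ 1,076.27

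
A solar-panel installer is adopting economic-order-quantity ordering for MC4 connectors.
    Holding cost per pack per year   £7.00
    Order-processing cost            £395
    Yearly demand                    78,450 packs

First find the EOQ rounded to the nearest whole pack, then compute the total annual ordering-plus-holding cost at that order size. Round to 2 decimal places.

2DS/H = 2·78,450·395/7 = 8,853,642.86
EOQ = √8,853,642.86 ≈ 2,975.51 → Q = 2,976 packs
Ordering: D/Q × S = 78,450/2,976 × £395 = £10,412.55
Holding:  Q/2 × H = 2,976/2 × £7 = £10,416.00
Total = £10,412.55 + £10,416.00 = £20,828.55

£20,828.55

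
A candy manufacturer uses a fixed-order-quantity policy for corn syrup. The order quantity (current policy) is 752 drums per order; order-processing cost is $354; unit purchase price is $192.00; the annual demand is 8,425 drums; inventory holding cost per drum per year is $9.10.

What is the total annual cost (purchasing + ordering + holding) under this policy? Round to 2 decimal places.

Annual ordering cost = (D/Q)·S = (8,425/752) × 354 = $3,966.02
Annual holding cost  = (Q/2)·H = (752/2) × 9.1 = $3,421.60
Purchase cost = D·C = 8,425 × 192 = $1,617,600.00
Total = $3,966.02 + $3,421.60 + $1,617,600.00 = $1,624,987.62

$1,624,987.62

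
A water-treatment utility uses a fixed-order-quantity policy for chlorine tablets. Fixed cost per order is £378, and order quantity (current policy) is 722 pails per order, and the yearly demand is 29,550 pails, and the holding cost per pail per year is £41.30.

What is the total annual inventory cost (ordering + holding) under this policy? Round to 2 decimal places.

Annual ordering cost = (D/Q)·S = (29,550/722) × 378 = £15,470.78
Annual holding cost  = (Q/2)·H = (722/2) × 41.3 = £14,909.30
Total = £15,470.78 + £14,909.30 = £30,380.08

£30,380.08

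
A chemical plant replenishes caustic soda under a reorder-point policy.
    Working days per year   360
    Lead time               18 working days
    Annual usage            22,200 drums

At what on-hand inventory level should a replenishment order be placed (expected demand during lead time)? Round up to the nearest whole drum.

1,110 drums

Daily demand d = 22,200 / 360 = 61.667 drums/day
Demand during lead time = 61.667 × 18 = 1,110.00
Reorder point = 1,110.00 → round up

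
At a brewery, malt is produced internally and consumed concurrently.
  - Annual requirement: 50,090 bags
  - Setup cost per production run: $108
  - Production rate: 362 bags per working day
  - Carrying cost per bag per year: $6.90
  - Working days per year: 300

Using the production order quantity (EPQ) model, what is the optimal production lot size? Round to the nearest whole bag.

1,706 bags

Daily demand d = 50,090/300 = 166.967; p = 362; 1 − d/p = 0.53877
EPQ = √(2DS / (H(1 − d/p)))
    = √(2 × 50,090 × 108 / (6.9 × 0.53877)) ≈ 1,705.99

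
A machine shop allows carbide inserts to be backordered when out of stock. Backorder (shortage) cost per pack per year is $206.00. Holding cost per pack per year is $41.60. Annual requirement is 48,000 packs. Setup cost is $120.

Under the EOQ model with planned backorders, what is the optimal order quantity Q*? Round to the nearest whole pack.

Q* = √(2DS/H) · √((H + b)/b)
   = √(2 × 48,000 × 120 / 41.6) · √((41.6 + 206) / 206)
   = 526.235 × 1.0963 ≈ 576.93

577 packs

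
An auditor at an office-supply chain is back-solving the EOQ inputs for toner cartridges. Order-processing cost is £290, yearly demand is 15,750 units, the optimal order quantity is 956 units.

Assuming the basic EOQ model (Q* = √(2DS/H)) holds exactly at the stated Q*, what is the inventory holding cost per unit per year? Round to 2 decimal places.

£10.00

From Q* = √(2DS/H) ⇒ Q*² = 2DS/H.
H = 2DS / Q² = 2 × 15,750 × 290 / 956² = 9.9952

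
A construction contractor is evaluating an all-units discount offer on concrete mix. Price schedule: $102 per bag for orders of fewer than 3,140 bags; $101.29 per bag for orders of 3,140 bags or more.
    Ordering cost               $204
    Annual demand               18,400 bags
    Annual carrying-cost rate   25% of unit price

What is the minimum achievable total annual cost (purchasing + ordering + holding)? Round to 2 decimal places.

$1,890,635.95

H₁ = 25%×$102 = $25.5000;  H₂ = 25%×$101.29 = $25.3225
EOQ₁ = √(2×18,400×204/25.5000) = 542.59  (< 3,140, feasible at tier 1)
EOQ₂ = √(2×18,400×204/25.3225) = 544.48  (< 3,140 → use Q = 3,140 at tier-2 price)
TC(tier 1 (EOQ₁), Q≈542.6) = $1,890,635.95
TC(tier 2, Q≈3,140.0) = $1,904,687.74
Minimum at tier 1 (EOQ₁): $1,890,635.95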